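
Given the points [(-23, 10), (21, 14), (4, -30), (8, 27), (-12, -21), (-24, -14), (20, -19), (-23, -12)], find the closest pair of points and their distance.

Computing all pairwise distances among 8 points:

d((-23, 10), (21, 14)) = 44.1814
d((-23, 10), (4, -30)) = 48.2597
d((-23, 10), (8, 27)) = 35.3553
d((-23, 10), (-12, -21)) = 32.8938
d((-23, 10), (-24, -14)) = 24.0208
d((-23, 10), (20, -19)) = 51.8652
d((-23, 10), (-23, -12)) = 22.0
d((21, 14), (4, -30)) = 47.1699
d((21, 14), (8, 27)) = 18.3848
d((21, 14), (-12, -21)) = 48.1041
d((21, 14), (-24, -14)) = 53.0
d((21, 14), (20, -19)) = 33.0151
d((21, 14), (-23, -12)) = 51.1077
d((4, -30), (8, 27)) = 57.1402
d((4, -30), (-12, -21)) = 18.3576
d((4, -30), (-24, -14)) = 32.249
d((4, -30), (20, -19)) = 19.4165
d((4, -30), (-23, -12)) = 32.45
d((8, 27), (-12, -21)) = 52.0
d((8, 27), (-24, -14)) = 52.0096
d((8, 27), (20, -19)) = 47.5395
d((8, 27), (-23, -12)) = 49.8197
d((-12, -21), (-24, -14)) = 13.8924
d((-12, -21), (20, -19)) = 32.0624
d((-12, -21), (-23, -12)) = 14.2127
d((-24, -14), (20, -19)) = 44.2832
d((-24, -14), (-23, -12)) = 2.2361 <-- minimum
d((20, -19), (-23, -12)) = 43.566

Closest pair: (-24, -14) and (-23, -12) with distance 2.2361

The closest pair is (-24, -14) and (-23, -12) with Euclidean distance 2.2361. For 8 points, brute-force pairwise comparison is shown above. For large n, the divide-and-conquer algorithm (sort by x, recurse on halves, check the dividing strip) achieves O(n log n).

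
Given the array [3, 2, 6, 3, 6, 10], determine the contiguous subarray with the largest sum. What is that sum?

Using Kadane's algorithm on [3, 2, 6, 3, 6, 10]:

Scanning through the array:
Position 1 (value 2): max_ending_here = 5, max_so_far = 5
Position 2 (value 6): max_ending_here = 11, max_so_far = 11
Position 3 (value 3): max_ending_here = 14, max_so_far = 14
Position 4 (value 6): max_ending_here = 20, max_so_far = 20
Position 5 (value 10): max_ending_here = 30, max_so_far = 30

Maximum subarray: [3, 2, 6, 3, 6, 10]
Maximum sum: 30

The maximum subarray is [3, 2, 6, 3, 6, 10] with sum 30. This subarray runs from index 0 to index 5.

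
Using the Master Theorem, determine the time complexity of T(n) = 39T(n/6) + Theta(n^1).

Master Theorem for T(n) = 39T(n/6) + O(n^1):

a = 39, b = 6, c = 1
log_b(a) = log_6(39) = 2.0447

Case 1: c = 1 < log_6(39) = 2.0447
T(n) = O(n^(log_6 39))

For T(n) = 39T(n/6) + O(n^1): log_6(39) = 2.0447. This is Case 1 of the Master Theorem (c < log_b(a), work dominated by leaves), giving O(n^(log_6 39)).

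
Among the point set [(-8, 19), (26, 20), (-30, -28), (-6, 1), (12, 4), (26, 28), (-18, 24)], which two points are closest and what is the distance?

Computing all pairwise distances among 7 points:

d((-8, 19), (26, 20)) = 34.0147
d((-8, 19), (-30, -28)) = 51.8941
d((-8, 19), (-6, 1)) = 18.1108
d((-8, 19), (12, 4)) = 25.0
d((-8, 19), (26, 28)) = 35.171
d((-8, 19), (-18, 24)) = 11.1803
d((26, 20), (-30, -28)) = 73.7564
d((26, 20), (-6, 1)) = 37.2156
d((26, 20), (12, 4)) = 21.2603
d((26, 20), (26, 28)) = 8.0 <-- minimum
d((26, 20), (-18, 24)) = 44.1814
d((-30, -28), (-6, 1)) = 37.6431
d((-30, -28), (12, 4)) = 52.8015
d((-30, -28), (26, 28)) = 79.196
d((-30, -28), (-18, 24)) = 53.3667
d((-6, 1), (12, 4)) = 18.2483
d((-6, 1), (26, 28)) = 41.8688
d((-6, 1), (-18, 24)) = 25.9422
d((12, 4), (26, 28)) = 27.7849
d((12, 4), (-18, 24)) = 36.0555
d((26, 28), (-18, 24)) = 44.1814

Closest pair: (26, 20) and (26, 28) with distance 8.0

The closest pair is (26, 20) and (26, 28) with Euclidean distance 8.0. For 7 points, brute-force pairwise comparison is shown above. For large n, the divide-and-conquer algorithm (sort by x, recurse on halves, check the dividing strip) achieves O(n log n).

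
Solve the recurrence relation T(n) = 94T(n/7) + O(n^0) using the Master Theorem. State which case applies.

Master Theorem for T(n) = 94T(n/7) + O(n^0):

a = 94, b = 7, c = 0
log_b(a) = log_7(94) = 2.3348

Case 1: c = 0 < log_7(94) = 2.3348
T(n) = O(n^(log_7 94))

For T(n) = 94T(n/7) + O(n^0): log_7(94) = 2.3348. This is Case 1 of the Master Theorem (c < log_b(a), work dominated by leaves), giving O(n^(log_7 94)).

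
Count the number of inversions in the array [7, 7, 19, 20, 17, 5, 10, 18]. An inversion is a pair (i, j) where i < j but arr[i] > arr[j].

Finding inversions in [7, 7, 19, 20, 17, 5, 10, 18]:

(0, 5): arr[0]=7 > arr[5]=5
(1, 5): arr[1]=7 > arr[5]=5
(2, 4): arr[2]=19 > arr[4]=17
(2, 5): arr[2]=19 > arr[5]=5
(2, 6): arr[2]=19 > arr[6]=10
(2, 7): arr[2]=19 > arr[7]=18
(3, 4): arr[3]=20 > arr[4]=17
(3, 5): arr[3]=20 > arr[5]=5
(3, 6): arr[3]=20 > arr[6]=10
(3, 7): arr[3]=20 > arr[7]=18
(4, 5): arr[4]=17 > arr[5]=5
(4, 6): arr[4]=17 > arr[6]=10

Total inversions: 12

The array has 12 inversion(s): (0,5), (1,5), (2,4), (2,5), (2,6), (2,7), (3,4), (3,5), (3,6), (3,7), (4,5), (4,6). Each pair (i,j) satisfies i < j and arr[i] > arr[j].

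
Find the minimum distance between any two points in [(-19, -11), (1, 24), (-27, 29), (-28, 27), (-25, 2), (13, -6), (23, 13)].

Computing all pairwise distances among 7 points:

d((-19, -11), (1, 24)) = 40.3113
d((-19, -11), (-27, 29)) = 40.7922
d((-19, -11), (-28, 27)) = 39.0512
d((-19, -11), (-25, 2)) = 14.3178
d((-19, -11), (13, -6)) = 32.3883
d((-19, -11), (23, 13)) = 48.3735
d((1, 24), (-27, 29)) = 28.4429
d((1, 24), (-28, 27)) = 29.1548
d((1, 24), (-25, 2)) = 34.0588
d((1, 24), (13, -6)) = 32.311
d((1, 24), (23, 13)) = 24.5967
d((-27, 29), (-28, 27)) = 2.2361 <-- minimum
d((-27, 29), (-25, 2)) = 27.074
d((-27, 29), (13, -6)) = 53.1507
d((-27, 29), (23, 13)) = 52.4976
d((-28, 27), (-25, 2)) = 25.1794
d((-28, 27), (13, -6)) = 52.6308
d((-28, 27), (23, 13)) = 52.8867
d((-25, 2), (13, -6)) = 38.833
d((-25, 2), (23, 13)) = 49.2443
d((13, -6), (23, 13)) = 21.4709

Closest pair: (-27, 29) and (-28, 27) with distance 2.2361

The closest pair is (-27, 29) and (-28, 27) with Euclidean distance 2.2361. For 7 points, brute-force pairwise comparison is shown above. For large n, the divide-and-conquer algorithm (sort by x, recurse on halves, check the dividing strip) achieves O(n log n).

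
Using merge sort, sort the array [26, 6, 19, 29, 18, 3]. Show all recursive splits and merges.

Merge sort trace:

Split: [26, 6, 19, 29, 18, 3] -> [26, 6, 19] and [29, 18, 3]
  Split: [26, 6, 19] -> [26] and [6, 19]
    Split: [6, 19] -> [6] and [19]
    Merge: [6] + [19] -> [6, 19]
  Merge: [26] + [6, 19] -> [6, 19, 26]
  Split: [29, 18, 3] -> [29] and [18, 3]
    Split: [18, 3] -> [18] and [3]
    Merge: [18] + [3] -> [3, 18]
  Merge: [29] + [3, 18] -> [3, 18, 29]
Merge: [6, 19, 26] + [3, 18, 29] -> [3, 6, 18, 19, 26, 29]

Final sorted array: [3, 6, 18, 19, 26, 29]

The merge sort proceeds by recursively splitting the array and merging sorted halves.
After all merges, the sorted array is [3, 6, 18, 19, 26, 29].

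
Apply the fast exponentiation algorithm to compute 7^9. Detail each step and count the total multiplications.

Computing 7^9 by squaring (build up from 7^1; each line after the first costs one multiplication):

7^1 = 7
7^2 = (7^1)^2 = 7^2 = 49
7^4 = (7^2)^2 = 49^2 = 2401
7^8 = (7^4)^2 = 2401^2 = 5764801
7^9 = 7 * 7^8 = 7 * 5764801 = 40353607

Result: 40353607
Multiplications needed: 4 (4 lines after 7^1)

7^9 = 40353607. Using exponentiation by squaring, this requires 4 multiplications. The key idea: if the exponent is even, square the half-power; if odd, multiply by the base once.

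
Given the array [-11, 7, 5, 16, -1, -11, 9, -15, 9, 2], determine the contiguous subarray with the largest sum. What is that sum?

Using Kadane's algorithm on [-11, 7, 5, 16, -1, -11, 9, -15, 9, 2]:

Scanning through the array:
Position 1 (value 7): max_ending_here = 7, max_so_far = 7
Position 2 (value 5): max_ending_here = 12, max_so_far = 12
Position 3 (value 16): max_ending_here = 28, max_so_far = 28
Position 4 (value -1): max_ending_here = 27, max_so_far = 28
Position 5 (value -11): max_ending_here = 16, max_so_far = 28
Position 6 (value 9): max_ending_here = 25, max_so_far = 28
Position 7 (value -15): max_ending_here = 10, max_so_far = 28
Position 8 (value 9): max_ending_here = 19, max_so_far = 28
Position 9 (value 2): max_ending_here = 21, max_so_far = 28

Maximum subarray: [7, 5, 16]
Maximum sum: 28

The maximum subarray is [7, 5, 16] with sum 28. This subarray runs from index 1 to index 3.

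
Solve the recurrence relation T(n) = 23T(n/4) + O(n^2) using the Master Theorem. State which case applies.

Master Theorem for T(n) = 23T(n/4) + O(n^2):

a = 23, b = 4, c = 2
log_b(a) = log_4(23) = 2.2618

Case 1: c = 2 < log_4(23) = 2.2618
T(n) = O(n^(log_4 23))

For T(n) = 23T(n/4) + O(n^2): log_4(23) = 2.2618. This is Case 1 of the Master Theorem (c < log_b(a), work dominated by leaves), giving O(n^(log_4 23)).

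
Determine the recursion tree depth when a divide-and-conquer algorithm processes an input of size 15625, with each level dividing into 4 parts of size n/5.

For divide and conquer with division factor 5:

Problem sizes at each level:
Level 0: 15625
Level 1: 3125
Level 2: 625
Level 3: 125
Level 4: 25
Level 5: 5
Level 6: 1

The root is level 0 and the size-1 base case is level 6 (the tree spans levels 0 through 6, i.e. 7 levels counting the root), so the depth is the number of divisions: log_5(15625) = 6

The recursion tree depth is log_5(15625) = 6. At each level, the problem size is divided by 5, so it takes 6 divisions to reduce to a base case of size 1. The algorithm makes 4 recursive calls at each level.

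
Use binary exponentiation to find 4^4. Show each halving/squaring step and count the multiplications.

Computing 4^4 by squaring (build up from 4^1; each line after the first costs one multiplication):

4^1 = 4
4^2 = (4^1)^2 = 4^2 = 16
4^4 = (4^2)^2 = 16^2 = 256

Result: 256
Multiplications needed: 2 (2 lines after 4^1)

4^4 = 256. Using exponentiation by squaring, this requires 2 multiplications. The key idea: if the exponent is even, square the half-power; if odd, multiply by the base once.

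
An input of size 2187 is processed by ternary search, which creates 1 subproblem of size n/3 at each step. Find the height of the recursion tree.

For divide and conquer with division factor 3:

Problem sizes at each level:
Level 0: 2187
Level 1: 729
Level 2: 243
Level 3: 81
Level 4: 27
Level 5: 9
Level 6: 3
Level 7: 1

The root is level 0 and the size-1 base case is level 7 (the tree spans levels 0 through 7, i.e. 8 levels counting the root), so the depth is the number of divisions: log_3(2187) = 7

The recursion tree depth is log_3(2187) = 7. At each level, the problem size is divided by 3, so it takes 7 divisions to reduce to a base case of size 1. The algorithm makes 1 recursive call at each level.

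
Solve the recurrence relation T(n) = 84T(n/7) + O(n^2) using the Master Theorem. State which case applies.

Master Theorem for T(n) = 84T(n/7) + O(n^2):

a = 84, b = 7, c = 2
log_b(a) = log_7(84) = 2.2770

Case 1: c = 2 < log_7(84) = 2.2770
T(n) = O(n^(log_7 84))

For T(n) = 84T(n/7) + O(n^2): log_7(84) = 2.2770. This is Case 1 of the Master Theorem (c < log_b(a), work dominated by leaves), giving O(n^(log_7 84)).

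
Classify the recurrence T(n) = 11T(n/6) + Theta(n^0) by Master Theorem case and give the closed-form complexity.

Master Theorem for T(n) = 11T(n/6) + O(n^0):

a = 11, b = 6, c = 0
log_b(a) = log_6(11) = 1.3383

Case 1: c = 0 < log_6(11) = 1.3383
T(n) = O(n^(log_6 11))

For T(n) = 11T(n/6) + O(n^0): log_6(11) = 1.3383. This is Case 1 of the Master Theorem (c < log_b(a), work dominated by leaves), giving O(n^(log_6 11)).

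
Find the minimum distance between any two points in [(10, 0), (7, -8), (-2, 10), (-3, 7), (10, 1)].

Computing all pairwise distances among 5 points:

d((10, 0), (7, -8)) = 8.544
d((10, 0), (-2, 10)) = 15.6205
d((10, 0), (-3, 7)) = 14.7648
d((10, 0), (10, 1)) = 1.0 <-- minimum
d((7, -8), (-2, 10)) = 20.1246
d((7, -8), (-3, 7)) = 18.0278
d((7, -8), (10, 1)) = 9.4868
d((-2, 10), (-3, 7)) = 3.1623
d((-2, 10), (10, 1)) = 15.0
d((-3, 7), (10, 1)) = 14.3178

Closest pair: (10, 0) and (10, 1) with distance 1.0

The closest pair is (10, 0) and (10, 1) with Euclidean distance 1.0. For 5 points, brute-force pairwise comparison is shown above. For large n, the divide-and-conquer algorithm (sort by x, recurse on halves, check the dividing strip) achieves O(n log n).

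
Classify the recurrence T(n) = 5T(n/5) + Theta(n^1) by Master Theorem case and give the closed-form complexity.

Master Theorem for T(n) = 5T(n/5) + O(n^1):

a = 5, b = 5, c = 1
log_b(a) = log_5(5) = 1.0000

Case 2: c = 1 = log_5(5) = 1.0000
T(n) = O(n^1 log n) = O(n log n)

For T(n) = 5T(n/5) + O(n^1): log_5(5) = 1.0000. This is Case 2 of the Master Theorem (c = log_b(a), equal work at all levels), giving O(n log n).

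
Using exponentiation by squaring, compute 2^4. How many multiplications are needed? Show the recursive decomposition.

Computing 2^4 by squaring (build up from 2^1; each line after the first costs one multiplication):

2^1 = 2
2^2 = (2^1)^2 = 2^2 = 4
2^4 = (2^2)^2 = 4^2 = 16

Result: 16
Multiplications needed: 2 (2 lines after 2^1)

2^4 = 16. Using exponentiation by squaring, this requires 2 multiplications. The key idea: if the exponent is even, square the half-power; if odd, multiply by the base once.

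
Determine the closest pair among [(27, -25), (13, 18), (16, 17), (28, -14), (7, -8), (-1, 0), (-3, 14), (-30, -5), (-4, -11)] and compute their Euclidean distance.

Computing all pairwise distances among 9 points:

d((27, -25), (13, 18)) = 45.2217
d((27, -25), (16, 17)) = 43.4166
d((27, -25), (28, -14)) = 11.0454
d((27, -25), (7, -8)) = 26.2488
d((27, -25), (-1, 0)) = 37.5366
d((27, -25), (-3, 14)) = 49.2037
d((27, -25), (-30, -5)) = 60.407
d((27, -25), (-4, -11)) = 34.0147
d((13, 18), (16, 17)) = 3.1623 <-- minimum
d((13, 18), (28, -14)) = 35.3412
d((13, 18), (7, -8)) = 26.6833
d((13, 18), (-1, 0)) = 22.8035
d((13, 18), (-3, 14)) = 16.4924
d((13, 18), (-30, -5)) = 48.7647
d((13, 18), (-4, -11)) = 33.6155
d((16, 17), (28, -14)) = 33.2415
d((16, 17), (7, -8)) = 26.5707
d((16, 17), (-1, 0)) = 24.0416
d((16, 17), (-3, 14)) = 19.2354
d((16, 17), (-30, -5)) = 50.9902
d((16, 17), (-4, -11)) = 34.4093
d((28, -14), (7, -8)) = 21.8403
d((28, -14), (-1, 0)) = 32.2025
d((28, -14), (-3, 14)) = 41.7732
d((28, -14), (-30, -5)) = 58.6941
d((28, -14), (-4, -11)) = 32.1403
d((7, -8), (-1, 0)) = 11.3137
d((7, -8), (-3, 14)) = 24.1661
d((7, -8), (-30, -5)) = 37.1214
d((7, -8), (-4, -11)) = 11.4018
d((-1, 0), (-3, 14)) = 14.1421
d((-1, 0), (-30, -5)) = 29.4279
d((-1, 0), (-4, -11)) = 11.4018
d((-3, 14), (-30, -5)) = 33.0151
d((-3, 14), (-4, -11)) = 25.02
d((-30, -5), (-4, -11)) = 26.6833

Closest pair: (13, 18) and (16, 17) with distance 3.1623

The closest pair is (13, 18) and (16, 17) with Euclidean distance 3.1623. For 9 points, brute-force pairwise comparison is shown above. For large n, the divide-and-conquer algorithm (sort by x, recurse on halves, check the dividing strip) achieves O(n log n).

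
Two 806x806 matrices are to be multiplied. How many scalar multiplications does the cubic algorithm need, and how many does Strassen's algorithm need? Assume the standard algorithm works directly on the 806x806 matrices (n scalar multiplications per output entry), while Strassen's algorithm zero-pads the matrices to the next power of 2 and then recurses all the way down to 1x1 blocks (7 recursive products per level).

Matrix multiplication for 806x806 matrices:

Strassen's algorithm requires power-of-2 dimensions. Pad 806x806 to 1024x1024 (next power of 2).

Standard algorithm: 806^3 = 523606616 multiplications
Strassen's algorithm: 7^(log2(1024)) = 7^10 = 282475249 multiplications
Savings: 523606616 - 282475249 = 241131367 multiplications

Standard: 523606616 multiplications (806^3). Strassen: 282475249 multiplications (7^10, after padding to 1024x1024). Strassen reduces 8 recursive multiplications to 7 at each level.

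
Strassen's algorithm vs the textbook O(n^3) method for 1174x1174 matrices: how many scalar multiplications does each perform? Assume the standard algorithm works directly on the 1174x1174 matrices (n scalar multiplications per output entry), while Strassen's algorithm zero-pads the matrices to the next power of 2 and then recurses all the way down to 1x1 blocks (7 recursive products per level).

Matrix multiplication for 1174x1174 matrices:

Strassen's algorithm requires power-of-2 dimensions. Pad 1174x1174 to 2048x2048 (next power of 2).

Standard algorithm: 1174^3 = 1618096024 multiplications
Strassen's algorithm: 7^(log2(2048)) = 7^11 = 1977326743 multiplications
Difference: 1618096024 - 1977326743 = -359230719 (Strassen uses MORE here due to padding overhead — for small or just-over-power-of-2 n, padding can outweigh the per-level savings)

Standard: 1618096024 multiplications (1174^3). Strassen: 1977326743 multiplications (7^11, after padding to 2048x2048). Strassen reduces 8 recursive multiplications to 7 at each level.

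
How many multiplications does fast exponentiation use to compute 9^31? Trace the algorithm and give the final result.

Computing 9^31 by squaring (build up from 9^1; each line after the first costs one multiplication):

9^1 = 9
9^2 = (9^1)^2 = 9^2 = 81
9^3 = 9 * 9^2 = 9 * 81 = 729
9^6 = (9^3)^2 = 729^2 = 531441
9^7 = 9 * 9^6 = 9 * 531441 = 4782969
9^14 = (9^7)^2 = 4782969^2 = 22876792454961
9^15 = 9 * 9^14 = 9 * 22876792454961 = 205891132094649
9^30 = (9^15)^2 = 205891132094649^2 = 42391158275216203514294433201
9^31 = 9 * 9^30 = 9 * 42391158275216203514294433201 = 381520424476945831628649898809

Result: 381520424476945831628649898809
Multiplications needed: 8 (8 lines after 9^1)

9^31 = 381520424476945831628649898809. Using exponentiation by squaring, this requires 8 multiplications. The key idea: if the exponent is even, square the half-power; if odd, multiply by the base once.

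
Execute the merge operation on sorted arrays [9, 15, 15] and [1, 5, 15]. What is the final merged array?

Merging process:

Compare 9 vs 1: take 1 from right. Merged: [1]
Compare 9 vs 5: take 5 from right. Merged: [1, 5]
Compare 9 vs 15: take 9 from left. Merged: [1, 5, 9]
Compare 15 vs 15: take 15 from left. Merged: [1, 5, 9, 15]
Compare 15 vs 15: take 15 from left. Merged: [1, 5, 9, 15, 15]
Append remaining from right: [15]. Merged: [1, 5, 9, 15, 15, 15]

Final merged array: [1, 5, 9, 15, 15, 15]
Total comparisons: 5

The merged array is [1, 5, 9, 15, 15, 15], requiring 5 comparisons. The merge step runs in O(n) time where n is the total number of elements.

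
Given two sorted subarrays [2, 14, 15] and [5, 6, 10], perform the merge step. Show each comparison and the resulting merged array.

Merging process:

Compare 2 vs 5: take 2 from left. Merged: [2]
Compare 14 vs 5: take 5 from right. Merged: [2, 5]
Compare 14 vs 6: take 6 from right. Merged: [2, 5, 6]
Compare 14 vs 10: take 10 from right. Merged: [2, 5, 6, 10]
Append remaining from left: [14, 15]. Merged: [2, 5, 6, 10, 14, 15]

Final merged array: [2, 5, 6, 10, 14, 15]
Total comparisons: 4

The merged array is [2, 5, 6, 10, 14, 15], requiring 4 comparisons. The merge step runs in O(n) time where n is the total number of elements.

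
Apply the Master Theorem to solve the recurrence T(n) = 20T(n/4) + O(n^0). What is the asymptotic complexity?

Master Theorem for T(n) = 20T(n/4) + O(n^0):

a = 20, b = 4, c = 0
log_b(a) = log_4(20) = 2.1610

Case 1: c = 0 < log_4(20) = 2.1610
T(n) = O(n^(log_4 20))

For T(n) = 20T(n/4) + O(n^0): log_4(20) = 2.1610. This is Case 1 of the Master Theorem (c < log_b(a), work dominated by leaves), giving O(n^(log_4 20)).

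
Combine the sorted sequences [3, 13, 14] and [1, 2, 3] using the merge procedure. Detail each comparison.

Merging process:

Compare 3 vs 1: take 1 from right. Merged: [1]
Compare 3 vs 2: take 2 from right. Merged: [1, 2]
Compare 3 vs 3: take 3 from left. Merged: [1, 2, 3]
Compare 13 vs 3: take 3 from right. Merged: [1, 2, 3, 3]
Append remaining from left: [13, 14]. Merged: [1, 2, 3, 3, 13, 14]

Final merged array: [1, 2, 3, 3, 13, 14]
Total comparisons: 4

The merged array is [1, 2, 3, 3, 13, 14], requiring 4 comparisons. The merge step runs in O(n) time where n is the total number of elements.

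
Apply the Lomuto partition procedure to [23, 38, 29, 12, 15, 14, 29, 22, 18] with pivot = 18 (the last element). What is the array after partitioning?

Lomuto partition with pivot = 18:

Initial array: [23, 38, 29, 12, 15, 14, 29, 22, 18]

arr[0]=23 > 18: no swap
arr[1]=38 > 18: no swap
arr[2]=29 > 18: no swap
arr[3]=12 <= 18: swap with position 0, array becomes [12, 38, 29, 23, 15, 14, 29, 22, 18]
arr[4]=15 <= 18: swap with position 1, array becomes [12, 15, 29, 23, 38, 14, 29, 22, 18]
arr[5]=14 <= 18: swap with position 2, array becomes [12, 15, 14, 23, 38, 29, 29, 22, 18]
arr[6]=29 > 18: no swap
arr[7]=22 > 18: no swap

Place pivot at position 3: [12, 15, 14, 18, 38, 29, 29, 22, 23]
Pivot position: 3

After partitioning with pivot 18, the array becomes [12, 15, 14, 18, 38, 29, 29, 22, 23]. The pivot is placed at index 3. All elements to the left of the pivot are <= 18, and all elements to the right are > 18.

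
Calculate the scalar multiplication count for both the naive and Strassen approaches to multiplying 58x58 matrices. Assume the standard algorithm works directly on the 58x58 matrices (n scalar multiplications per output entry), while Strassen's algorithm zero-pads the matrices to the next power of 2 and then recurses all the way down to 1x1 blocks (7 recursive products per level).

Matrix multiplication for 58x58 matrices:

Strassen's algorithm requires power-of-2 dimensions. Pad 58x58 to 64x64 (next power of 2).

Standard algorithm: 58^3 = 195112 multiplications
Strassen's algorithm: 7^(log2(64)) = 7^6 = 117649 multiplications
Savings: 195112 - 117649 = 77463 multiplications

Standard: 195112 multiplications (58^3). Strassen: 117649 multiplications (7^6, after padding to 64x64). Strassen reduces 8 recursive multiplications to 7 at each level.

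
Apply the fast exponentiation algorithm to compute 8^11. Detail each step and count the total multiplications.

Computing 8^11 by squaring (build up from 8^1; each line after the first costs one multiplication):

8^1 = 8
8^2 = (8^1)^2 = 8^2 = 64
8^4 = (8^2)^2 = 64^2 = 4096
8^5 = 8 * 8^4 = 8 * 4096 = 32768
8^10 = (8^5)^2 = 32768^2 = 1073741824
8^11 = 8 * 8^10 = 8 * 1073741824 = 8589934592

Result: 8589934592
Multiplications needed: 5 (5 lines after 8^1)

8^11 = 8589934592. Using exponentiation by squaring, this requires 5 multiplications. The key idea: if the exponent is even, square the half-power; if odd, multiply by the base once.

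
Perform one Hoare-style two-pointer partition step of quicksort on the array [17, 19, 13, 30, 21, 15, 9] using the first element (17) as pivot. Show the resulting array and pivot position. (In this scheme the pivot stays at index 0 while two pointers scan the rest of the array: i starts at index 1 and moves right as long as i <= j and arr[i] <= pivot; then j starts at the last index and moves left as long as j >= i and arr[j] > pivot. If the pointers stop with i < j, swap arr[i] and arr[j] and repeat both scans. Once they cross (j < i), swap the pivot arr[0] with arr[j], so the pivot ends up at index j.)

Hoare-style two-pointer partition with pivot = 17:

Initial array: [17, 19, 13, 30, 21, 15, 9]

Pointers start at i = 1, j = 6.
i stops at index 1 (arr[1]=19 > 17), j stops at index 6 (arr[6]=9 <= 17): swap arr[1] and arr[6], array becomes [17, 9, 13, 30, 21, 15, 19]
i stops at index 3 (arr[3]=30 > 17), j stops at index 5 (arr[5]=15 <= 17): swap arr[3] and arr[5], array becomes [17, 9, 13, 15, 21, 30, 19]
i ends at 4, j ends at 3: the pointers have crossed (j < i), so scanning stops.

Swap pivot arr[0] with arr[3] to place pivot at position 3: [15, 9, 13, 17, 21, 30, 19]
Pivot position: 3

After partitioning with pivot 17, the array becomes [15, 9, 13, 17, 21, 30, 19]. The pivot is placed at index 3. All elements to the left of the pivot are <= 17, and all elements to the right are > 17.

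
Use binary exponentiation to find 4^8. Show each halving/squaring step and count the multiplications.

Computing 4^8 by squaring (build up from 4^1; each line after the first costs one multiplication):

4^1 = 4
4^2 = (4^1)^2 = 4^2 = 16
4^4 = (4^2)^2 = 16^2 = 256
4^8 = (4^4)^2 = 256^2 = 65536

Result: 65536
Multiplications needed: 3 (3 lines after 4^1)

4^8 = 65536. Using exponentiation by squaring, this requires 3 multiplications. The key idea: if the exponent is even, square the half-power; if odd, multiply by the base once.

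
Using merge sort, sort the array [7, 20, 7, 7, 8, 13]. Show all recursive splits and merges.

Merge sort trace:

Split: [7, 20, 7, 7, 8, 13] -> [7, 20, 7] and [7, 8, 13]
  Split: [7, 20, 7] -> [7] and [20, 7]
    Split: [20, 7] -> [20] and [7]
    Merge: [20] + [7] -> [7, 20]
  Merge: [7] + [7, 20] -> [7, 7, 20]
  Split: [7, 8, 13] -> [7] and [8, 13]
    Split: [8, 13] -> [8] and [13]
    Merge: [8] + [13] -> [8, 13]
  Merge: [7] + [8, 13] -> [7, 8, 13]
Merge: [7, 7, 20] + [7, 8, 13] -> [7, 7, 7, 8, 13, 20]

Final sorted array: [7, 7, 7, 8, 13, 20]

The merge sort proceeds by recursively splitting the array and merging sorted halves.
After all merges, the sorted array is [7, 7, 7, 8, 13, 20].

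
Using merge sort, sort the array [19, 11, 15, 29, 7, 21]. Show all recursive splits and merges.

Merge sort trace:

Split: [19, 11, 15, 29, 7, 21] -> [19, 11, 15] and [29, 7, 21]
  Split: [19, 11, 15] -> [19] and [11, 15]
    Split: [11, 15] -> [11] and [15]
    Merge: [11] + [15] -> [11, 15]
  Merge: [19] + [11, 15] -> [11, 15, 19]
  Split: [29, 7, 21] -> [29] and [7, 21]
    Split: [7, 21] -> [7] and [21]
    Merge: [7] + [21] -> [7, 21]
  Merge: [29] + [7, 21] -> [7, 21, 29]
Merge: [11, 15, 19] + [7, 21, 29] -> [7, 11, 15, 19, 21, 29]

Final sorted array: [7, 11, 15, 19, 21, 29]

The merge sort proceeds by recursively splitting the array and merging sorted halves.
After all merges, the sorted array is [7, 11, 15, 19, 21, 29].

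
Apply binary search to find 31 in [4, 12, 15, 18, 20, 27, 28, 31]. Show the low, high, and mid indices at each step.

Binary search for 31 in [4, 12, 15, 18, 20, 27, 28, 31]:

lo=0, hi=7, mid=3, arr[mid]=18 -> 18 < 31, search right half
lo=4, hi=7, mid=5, arr[mid]=27 -> 27 < 31, search right half
lo=6, hi=7, mid=6, arr[mid]=28 -> 28 < 31, search right half
lo=7, hi=7, mid=7, arr[mid]=31 -> Found target at index 7!

Binary search finds 31 at index 7 after 4 comparisons. The search repeatedly halves the search space by comparing with the middle element.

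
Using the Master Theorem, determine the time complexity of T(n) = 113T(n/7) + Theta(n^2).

Master Theorem for T(n) = 113T(n/7) + O(n^2):

a = 113, b = 7, c = 2
log_b(a) = log_7(113) = 2.4294

Case 1: c = 2 < log_7(113) = 2.4294
T(n) = O(n^(log_7 113))

For T(n) = 113T(n/7) + O(n^2): log_7(113) = 2.4294. This is Case 1 of the Master Theorem (c < log_b(a), work dominated by leaves), giving O(n^(log_7 113)).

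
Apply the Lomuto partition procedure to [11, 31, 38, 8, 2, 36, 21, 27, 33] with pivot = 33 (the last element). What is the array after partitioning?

Lomuto partition with pivot = 33:

Initial array: [11, 31, 38, 8, 2, 36, 21, 27, 33]

arr[0]=11 <= 33: swap with position 0, array becomes [11, 31, 38, 8, 2, 36, 21, 27, 33]
arr[1]=31 <= 33: swap with position 1, array becomes [11, 31, 38, 8, 2, 36, 21, 27, 33]
arr[2]=38 > 33: no swap
arr[3]=8 <= 33: swap with position 2, array becomes [11, 31, 8, 38, 2, 36, 21, 27, 33]
arr[4]=2 <= 33: swap with position 3, array becomes [11, 31, 8, 2, 38, 36, 21, 27, 33]
arr[5]=36 > 33: no swap
arr[6]=21 <= 33: swap with position 4, array becomes [11, 31, 8, 2, 21, 36, 38, 27, 33]
arr[7]=27 <= 33: swap with position 5, array becomes [11, 31, 8, 2, 21, 27, 38, 36, 33]

Place pivot at position 6: [11, 31, 8, 2, 21, 27, 33, 36, 38]
Pivot position: 6

After partitioning with pivot 33, the array becomes [11, 31, 8, 2, 21, 27, 33, 36, 38]. The pivot is placed at index 6. All elements to the left of the pivot are <= 33, and all elements to the right are > 33.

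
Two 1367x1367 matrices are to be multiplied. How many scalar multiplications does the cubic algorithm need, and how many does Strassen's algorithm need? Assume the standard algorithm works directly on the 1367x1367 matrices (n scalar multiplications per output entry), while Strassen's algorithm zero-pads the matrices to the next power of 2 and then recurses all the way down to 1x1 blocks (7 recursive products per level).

Matrix multiplication for 1367x1367 matrices:

Strassen's algorithm requires power-of-2 dimensions. Pad 1367x1367 to 2048x2048 (next power of 2).

Standard algorithm: 1367^3 = 2554497863 multiplications
Strassen's algorithm: 7^(log2(2048)) = 7^11 = 1977326743 multiplications
Savings: 2554497863 - 1977326743 = 577171120 multiplications

Standard: 2554497863 multiplications (1367^3). Strassen: 1977326743 multiplications (7^11, after padding to 2048x2048). Strassen reduces 8 recursive multiplications to 7 at each level.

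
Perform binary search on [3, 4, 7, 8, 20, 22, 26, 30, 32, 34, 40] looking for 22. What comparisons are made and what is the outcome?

Binary search for 22 in [3, 4, 7, 8, 20, 22, 26, 30, 32, 34, 40]:

lo=0, hi=10, mid=5, arr[mid]=22 -> Found target at index 5!

Binary search finds 22 at index 5 after 1 comparisons. The search repeatedly halves the search space by comparing with the middle element.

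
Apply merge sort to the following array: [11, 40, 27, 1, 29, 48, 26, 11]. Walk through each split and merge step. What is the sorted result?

Merge sort trace:

Split: [11, 40, 27, 1, 29, 48, 26, 11] -> [11, 40, 27, 1] and [29, 48, 26, 11]
  Split: [11, 40, 27, 1] -> [11, 40] and [27, 1]
    Split: [11, 40] -> [11] and [40]
    Merge: [11] + [40] -> [11, 40]
    Split: [27, 1] -> [27] and [1]
    Merge: [27] + [1] -> [1, 27]
  Merge: [11, 40] + [1, 27] -> [1, 11, 27, 40]
  Split: [29, 48, 26, 11] -> [29, 48] and [26, 11]
    Split: [29, 48] -> [29] and [48]
    Merge: [29] + [48] -> [29, 48]
    Split: [26, 11] -> [26] and [11]
    Merge: [26] + [11] -> [11, 26]
  Merge: [29, 48] + [11, 26] -> [11, 26, 29, 48]
Merge: [1, 11, 27, 40] + [11, 26, 29, 48] -> [1, 11, 11, 26, 27, 29, 40, 48]

Final sorted array: [1, 11, 11, 26, 27, 29, 40, 48]

The merge sort proceeds by recursively splitting the array and merging sorted halves.
After all merges, the sorted array is [1, 11, 11, 26, 27, 29, 40, 48].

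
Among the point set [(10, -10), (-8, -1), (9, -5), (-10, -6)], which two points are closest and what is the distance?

Computing all pairwise distances among 4 points:

d((10, -10), (-8, -1)) = 20.1246
d((10, -10), (9, -5)) = 5.099 <-- minimum
d((10, -10), (-10, -6)) = 20.3961
d((-8, -1), (9, -5)) = 17.4642
d((-8, -1), (-10, -6)) = 5.3852
d((9, -5), (-10, -6)) = 19.0263

Closest pair: (10, -10) and (9, -5) with distance 5.099

The closest pair is (10, -10) and (9, -5) with Euclidean distance 5.099. For 4 points, brute-force pairwise comparison is shown above. For large n, the divide-and-conquer algorithm (sort by x, recurse on halves, check the dividing strip) achieves O(n log n).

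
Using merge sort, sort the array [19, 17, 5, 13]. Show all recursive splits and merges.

Merge sort trace:

Split: [19, 17, 5, 13] -> [19, 17] and [5, 13]
  Split: [19, 17] -> [19] and [17]
  Merge: [19] + [17] -> [17, 19]
  Split: [5, 13] -> [5] and [13]
  Merge: [5] + [13] -> [5, 13]
Merge: [17, 19] + [5, 13] -> [5, 13, 17, 19]

Final sorted array: [5, 13, 17, 19]

The merge sort proceeds by recursively splitting the array and merging sorted halves.
After all merges, the sorted array is [5, 13, 17, 19].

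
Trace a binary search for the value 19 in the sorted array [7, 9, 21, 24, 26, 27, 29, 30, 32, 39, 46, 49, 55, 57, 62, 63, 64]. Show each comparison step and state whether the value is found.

Binary search for 19 in [7, 9, 21, 24, 26, 27, 29, 30, 32, 39, 46, 49, 55, 57, 62, 63, 64]:

lo=0, hi=16, mid=8, arr[mid]=32 -> 32 > 19, search left half
lo=0, hi=7, mid=3, arr[mid]=24 -> 24 > 19, search left half
lo=0, hi=2, mid=1, arr[mid]=9 -> 9 < 19, search right half
lo=2, hi=2, mid=2, arr[mid]=21 -> 21 > 19, search left half
lo=2 > hi=1, target 19 not found

Binary search determines that 19 is not in the array after 4 comparisons. The search space was exhausted without finding the target.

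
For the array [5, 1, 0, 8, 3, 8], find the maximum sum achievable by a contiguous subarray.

Using Kadane's algorithm on [5, 1, 0, 8, 3, 8]:

Scanning through the array:
Position 1 (value 1): max_ending_here = 6, max_so_far = 6
Position 2 (value 0): max_ending_here = 6, max_so_far = 6
Position 3 (value 8): max_ending_here = 14, max_so_far = 14
Position 4 (value 3): max_ending_here = 17, max_so_far = 17
Position 5 (value 8): max_ending_here = 25, max_so_far = 25

Maximum subarray: [5, 1, 0, 8, 3, 8]
Maximum sum: 25

The maximum subarray is [5, 1, 0, 8, 3, 8] with sum 25. This subarray runs from index 0 to index 5.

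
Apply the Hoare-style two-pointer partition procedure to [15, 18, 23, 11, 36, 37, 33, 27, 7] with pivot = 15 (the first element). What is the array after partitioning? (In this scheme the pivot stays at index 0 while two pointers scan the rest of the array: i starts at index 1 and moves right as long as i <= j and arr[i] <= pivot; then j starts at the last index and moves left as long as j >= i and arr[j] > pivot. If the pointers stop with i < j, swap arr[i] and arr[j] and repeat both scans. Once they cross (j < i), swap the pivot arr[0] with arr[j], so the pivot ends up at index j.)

Hoare-style two-pointer partition with pivot = 15:

Initial array: [15, 18, 23, 11, 36, 37, 33, 27, 7]

Pointers start at i = 1, j = 8.
i stops at index 1 (arr[1]=18 > 15), j stops at index 8 (arr[8]=7 <= 15): swap arr[1] and arr[8], array becomes [15, 7, 23, 11, 36, 37, 33, 27, 18]
i stops at index 2 (arr[2]=23 > 15), j stops at index 3 (arr[3]=11 <= 15): swap arr[2] and arr[3], array becomes [15, 7, 11, 23, 36, 37, 33, 27, 18]
i ends at 3, j ends at 2: the pointers have crossed (j < i), so scanning stops.

Swap pivot arr[0] with arr[2] to place pivot at position 2: [11, 7, 15, 23, 36, 37, 33, 27, 18]
Pivot position: 2

After partitioning with pivot 15, the array becomes [11, 7, 15, 23, 36, 37, 33, 27, 18]. The pivot is placed at index 2. All elements to the left of the pivot are <= 15, and all elements to the right are > 15.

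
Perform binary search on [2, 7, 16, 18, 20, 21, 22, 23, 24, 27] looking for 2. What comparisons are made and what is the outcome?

Binary search for 2 in [2, 7, 16, 18, 20, 21, 22, 23, 24, 27]:

lo=0, hi=9, mid=4, arr[mid]=20 -> 20 > 2, search left half
lo=0, hi=3, mid=1, arr[mid]=7 -> 7 > 2, search left half
lo=0, hi=0, mid=0, arr[mid]=2 -> Found target at index 0!

Binary search finds 2 at index 0 after 3 comparisons. The search repeatedly halves the search space by comparing with the middle element.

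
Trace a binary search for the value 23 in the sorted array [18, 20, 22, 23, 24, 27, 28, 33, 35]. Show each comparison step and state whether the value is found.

Binary search for 23 in [18, 20, 22, 23, 24, 27, 28, 33, 35]:

lo=0, hi=8, mid=4, arr[mid]=24 -> 24 > 23, search left half
lo=0, hi=3, mid=1, arr[mid]=20 -> 20 < 23, search right half
lo=2, hi=3, mid=2, arr[mid]=22 -> 22 < 23, search right half
lo=3, hi=3, mid=3, arr[mid]=23 -> Found target at index 3!

Binary search finds 23 at index 3 after 4 comparisons. The search repeatedly halves the search space by comparing with the middle element.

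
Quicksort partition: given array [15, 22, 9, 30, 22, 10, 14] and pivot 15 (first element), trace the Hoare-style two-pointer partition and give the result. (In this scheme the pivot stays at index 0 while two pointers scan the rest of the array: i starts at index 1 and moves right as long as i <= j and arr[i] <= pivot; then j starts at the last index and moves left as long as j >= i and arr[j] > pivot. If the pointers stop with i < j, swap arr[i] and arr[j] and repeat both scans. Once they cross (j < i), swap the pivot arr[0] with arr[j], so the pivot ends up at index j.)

Hoare-style two-pointer partition with pivot = 15:

Initial array: [15, 22, 9, 30, 22, 10, 14]

Pointers start at i = 1, j = 6.
i stops at index 1 (arr[1]=22 > 15), j stops at index 6 (arr[6]=14 <= 15): swap arr[1] and arr[6], array becomes [15, 14, 9, 30, 22, 10, 22]
i stops at index 3 (arr[3]=30 > 15), j stops at index 5 (arr[5]=10 <= 15): swap arr[3] and arr[5], array becomes [15, 14, 9, 10, 22, 30, 22]
i ends at 4, j ends at 3: the pointers have crossed (j < i), so scanning stops.

Swap pivot arr[0] with arr[3] to place pivot at position 3: [10, 14, 9, 15, 22, 30, 22]
Pivot position: 3

After partitioning with pivot 15, the array becomes [10, 14, 9, 15, 22, 30, 22]. The pivot is placed at index 3. All elements to the left of the pivot are <= 15, and all elements to the right are > 15.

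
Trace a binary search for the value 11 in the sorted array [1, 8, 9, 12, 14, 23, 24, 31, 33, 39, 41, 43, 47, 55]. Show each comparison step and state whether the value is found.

Binary search for 11 in [1, 8, 9, 12, 14, 23, 24, 31, 33, 39, 41, 43, 47, 55]:

lo=0, hi=13, mid=6, arr[mid]=24 -> 24 > 11, search left half
lo=0, hi=5, mid=2, arr[mid]=9 -> 9 < 11, search right half
lo=3, hi=5, mid=4, arr[mid]=14 -> 14 > 11, search left half
lo=3, hi=3, mid=3, arr[mid]=12 -> 12 > 11, search left half
lo=3 > hi=2, target 11 not found

Binary search determines that 11 is not in the array after 4 comparisons. The search space was exhausted without finding the target.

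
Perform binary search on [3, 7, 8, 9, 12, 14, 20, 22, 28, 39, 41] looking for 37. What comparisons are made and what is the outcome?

Binary search for 37 in [3, 7, 8, 9, 12, 14, 20, 22, 28, 39, 41]:

lo=0, hi=10, mid=5, arr[mid]=14 -> 14 < 37, search right half
lo=6, hi=10, mid=8, arr[mid]=28 -> 28 < 37, search right half
lo=9, hi=10, mid=9, arr[mid]=39 -> 39 > 37, search left half
lo=9 > hi=8, target 37 not found

Binary search determines that 37 is not in the array after 3 comparisons. The search space was exhausted without finding the target.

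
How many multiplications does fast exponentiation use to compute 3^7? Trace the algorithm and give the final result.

Computing 3^7 by squaring (build up from 3^1; each line after the first costs one multiplication):

3^1 = 3
3^2 = (3^1)^2 = 3^2 = 9
3^3 = 3 * 3^2 = 3 * 9 = 27
3^6 = (3^3)^2 = 27^2 = 729
3^7 = 3 * 3^6 = 3 * 729 = 2187

Result: 2187
Multiplications needed: 4 (4 lines after 3^1)

3^7 = 2187. Using exponentiation by squaring, this requires 4 multiplications. The key idea: if the exponent is even, square the half-power; if odd, multiply by the base once.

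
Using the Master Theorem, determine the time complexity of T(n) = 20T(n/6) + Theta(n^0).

Master Theorem for T(n) = 20T(n/6) + O(n^0):

a = 20, b = 6, c = 0
log_b(a) = log_6(20) = 1.6720

Case 1: c = 0 < log_6(20) = 1.6720
T(n) = O(n^(log_6 20))

For T(n) = 20T(n/6) + O(n^0): log_6(20) = 1.6720. This is Case 1 of the Master Theorem (c < log_b(a), work dominated by leaves), giving O(n^(log_6 20)).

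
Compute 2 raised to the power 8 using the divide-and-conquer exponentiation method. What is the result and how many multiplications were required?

Computing 2^8 by squaring (build up from 2^1; each line after the first costs one multiplication):

2^1 = 2
2^2 = (2^1)^2 = 2^2 = 4
2^4 = (2^2)^2 = 4^2 = 16
2^8 = (2^4)^2 = 16^2 = 256

Result: 256
Multiplications needed: 3 (3 lines after 2^1)

2^8 = 256. Using exponentiation by squaring, this requires 3 multiplications. The key idea: if the exponent is even, square the half-power; if odd, multiply by the base once.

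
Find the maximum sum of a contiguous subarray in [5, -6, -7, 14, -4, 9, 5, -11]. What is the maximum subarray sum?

Using Kadane's algorithm on [5, -6, -7, 14, -4, 9, 5, -11]:

Scanning through the array:
Position 1 (value -6): max_ending_here = -1, max_so_far = 5
Position 2 (value -7): max_ending_here = -7, max_so_far = 5
Position 3 (value 14): max_ending_here = 14, max_so_far = 14
Position 4 (value -4): max_ending_here = 10, max_so_far = 14
Position 5 (value 9): max_ending_here = 19, max_so_far = 19
Position 6 (value 5): max_ending_here = 24, max_so_far = 24
Position 7 (value -11): max_ending_here = 13, max_so_far = 24

Maximum subarray: [14, -4, 9, 5]
Maximum sum: 24

The maximum subarray is [14, -4, 9, 5] with sum 24. This subarray runs from index 3 to index 6.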